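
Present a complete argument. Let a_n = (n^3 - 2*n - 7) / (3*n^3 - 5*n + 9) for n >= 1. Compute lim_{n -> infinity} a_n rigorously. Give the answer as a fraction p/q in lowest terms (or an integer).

Divide numerator and denominator by n^3, the highest power:
numerator / n^3 = 1 - 2/n^2 - 7/n^3
denominator / n^3 = 3 - 5/n^2 + 9/n^3
As n -> infinity, all terms of the form c/n^k (k >= 1) tend to 0.
So numerator / n^3 -> 1 and denominator / n^3 -> 3.
Therefore lim a_n = 1/3.

1/3


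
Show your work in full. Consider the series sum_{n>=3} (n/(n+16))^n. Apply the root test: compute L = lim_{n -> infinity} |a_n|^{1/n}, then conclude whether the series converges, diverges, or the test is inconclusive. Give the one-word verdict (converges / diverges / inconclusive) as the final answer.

Let a_n denote the general term. Form |a_n|^(1/n) and simplify:
|a_n|^(1/n) = n/(n + 16)
Take the limit as n -> infinity: L = 1.
Since L = 1, the root test is inconclusive. (In fact a_n = (n/(n+16))^n -> e^(-16) != 0, so the nth-term test shows divergence; but the root test itself gives no conclusion.)

inconclusive


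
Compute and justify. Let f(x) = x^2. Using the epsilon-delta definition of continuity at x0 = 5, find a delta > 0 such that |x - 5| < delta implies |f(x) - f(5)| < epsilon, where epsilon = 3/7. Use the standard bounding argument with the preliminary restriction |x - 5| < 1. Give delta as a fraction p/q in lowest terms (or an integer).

Factor: |x^2 - (5)^2| = |x - 5| * |x + 5|.
Impose |x - 5| < 1 first. Then |x + 5| = |(x - 5) + 2*(5)| <= |x - 5| + 2*|5| < 1 + 10 = 11.
So |x^2 - (5)^2| < delta * 11.
We need delta * 11 <= 3/7, i.e. delta <= 3/7/11 = 3/77.
Since 3/77 < 1, this is tighter than 1; take delta = 3/77.
So delta = 3/77 works.

3/77


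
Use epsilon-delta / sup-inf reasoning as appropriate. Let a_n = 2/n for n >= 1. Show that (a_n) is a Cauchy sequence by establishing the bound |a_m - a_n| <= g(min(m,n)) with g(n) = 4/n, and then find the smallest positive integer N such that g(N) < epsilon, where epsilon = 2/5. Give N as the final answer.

For any m, n >= 1, by the triangle inequality:
|a_m - a_n| = |2/m - 2/n| <= 2*1/m + 2*1/n <= 4/min(m,n).
So g(n) = 4/n bounds the Cauchy difference. Since g(n) -> 0, (a_n) is Cauchy.
Now solve g(N) < 2/5: 4/N < 2/5 <=> N > 4 / (2/5) = 10.
The smallest integer strictly greater than 10 is N = 11.
Check: g(11) = 4/11 = 4/11 < 2/5; g(10) = 2/5 >= 2/5. So N = 11.

11


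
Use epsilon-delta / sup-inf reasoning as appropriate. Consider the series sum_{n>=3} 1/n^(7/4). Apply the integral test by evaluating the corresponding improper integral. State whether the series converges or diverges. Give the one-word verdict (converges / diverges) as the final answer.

Let f(x) = x^(-7/4). Then f is positive, continuous, and decreasing on [3, infinity), so the integral test applies.
Compute the improper integral int_{3}^infinity f(x) dx:
  antiderivative F(x) = -4/(3*x^(3/4)).
  As x -> infinity, F(x) -> 0 (since p = 7/4 > 1).
  So int = F(infinity) - F(3) = 0 - (-4*3^(1/4)/9) = 4*3^(1/4)/9.
  Finite, so by the integral test, the series converges.

converges


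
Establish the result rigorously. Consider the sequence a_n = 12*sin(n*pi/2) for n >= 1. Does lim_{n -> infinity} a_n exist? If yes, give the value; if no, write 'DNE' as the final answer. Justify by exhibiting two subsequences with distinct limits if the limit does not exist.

Examine the behaviour of a_n along subsequences.
a_{4k+1} = 12*sin(pi/2 + 2k*pi) = 12 -> 12. a_{4k+3} = 12*sin(3pi/2 + 2k*pi) = -12 -> -12.
Since these two subsequential limits are 12 and -12, distinct, the full sequence cannot converge (a convergent sequence has all subsequences tending to the same limit). So lim a_n does not exist.

DNE


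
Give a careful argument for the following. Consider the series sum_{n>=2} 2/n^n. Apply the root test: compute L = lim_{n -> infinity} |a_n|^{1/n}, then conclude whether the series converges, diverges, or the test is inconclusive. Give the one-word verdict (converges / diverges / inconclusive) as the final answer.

Let a_n denote the general term. Form |a_n|^(1/n) and simplify:
|a_n|^(1/n) = 2^(1/n)/n
Take the limit as n -> infinity: L = 0.
Since L = 0 < 1, the root test implies convergence.

converges


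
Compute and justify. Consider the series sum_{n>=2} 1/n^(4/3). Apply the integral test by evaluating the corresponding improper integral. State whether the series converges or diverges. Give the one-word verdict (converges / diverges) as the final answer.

Let f(x) = x^(-4/3). Then f is positive, continuous, and decreasing on [2, infinity), so the integral test applies.
Compute the improper integral int_{2}^infinity f(x) dx:
  antiderivative F(x) = -3/x^(1/3).
  As x -> infinity, F(x) -> 0 (since p = 4/3 > 1).
  So int = F(infinity) - F(2) = 0 - (-3*2^(2/3)/2) = 3*2^(2/3)/2.
  Finite, so by the integral test, the series converges.

converges


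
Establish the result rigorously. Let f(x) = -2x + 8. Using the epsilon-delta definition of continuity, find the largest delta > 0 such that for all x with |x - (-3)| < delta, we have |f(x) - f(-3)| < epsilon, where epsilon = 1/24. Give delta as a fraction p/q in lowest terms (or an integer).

We compute f(-3) = -2*(-3) + 8 = 14.
|f(x) - f(-3)| = |-2x + 8 - (14)| = |-2(x - (-3))| = 2|x - (-3)|.
We need 2|x - (-3)| < 1/24, i.e. |x - (-3)| < 1/24 / 2 = 1/48.
So any delta <= 1/48 works. Conversely, if delta > 1/48, then x = -3 + 1/48 satisfies |x - (-3)| = 1/48 < delta but |f(x) - f(-3)| = 2 * 1/48 = 1/24, which is not < 1/24; so no larger delta works.
Hence the largest such delta is 1/48.

1/48


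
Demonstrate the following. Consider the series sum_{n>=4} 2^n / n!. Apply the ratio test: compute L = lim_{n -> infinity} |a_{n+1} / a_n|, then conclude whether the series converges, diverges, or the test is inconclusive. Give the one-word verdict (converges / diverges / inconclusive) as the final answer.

Let a_n denote the general term. Form the ratio a_{n+1}/a_n and simplify:
a_{n+1}/a_n = 2/(n + 1)
Take the limit as n -> infinity: L = 0.
Since L = 0 < 1, the ratio test implies the series converges.

converges


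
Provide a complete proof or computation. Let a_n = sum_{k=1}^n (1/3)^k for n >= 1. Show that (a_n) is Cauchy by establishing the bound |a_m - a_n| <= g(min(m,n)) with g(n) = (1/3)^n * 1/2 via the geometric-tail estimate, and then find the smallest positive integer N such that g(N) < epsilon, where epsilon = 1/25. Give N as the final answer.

For m > n >= 1: |a_m - a_n| = sum_{k=n+1}^m (1/3)^k < sum_{k=n+1}^infinity (1/3)^k = (1/3)^(n+1) / (1 - 1/3) = (1/3)^n * (1/3) * (3/2) = (1/3)^n * 1/2.
So g(n) = (1/3)^n / 2. Since g(n) -> 0, (a_n) is Cauchy.
Now solve g(N) < 1/25: (1/3)^N / 2 < 1/25 <=> 3^N > 1 / (2 * 1/25) = 25/2.
Check powers of 3: 3^2 = 9 <= 25/2, 3^3 = 27 > 25/2.
So the smallest such N is 3. Check: g(3) = 1/(2 * 27) = 1/54 < 1/25.

3


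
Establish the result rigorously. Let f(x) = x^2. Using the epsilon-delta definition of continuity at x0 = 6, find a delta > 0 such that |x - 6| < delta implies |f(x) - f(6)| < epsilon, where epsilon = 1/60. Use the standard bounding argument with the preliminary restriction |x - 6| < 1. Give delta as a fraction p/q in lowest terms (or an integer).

Factor: |x^2 - (6)^2| = |x - 6| * |x + 6|.
Impose |x - 6| < 1 first. Then |x + 6| = |(x - 6) + 2*(6)| <= |x - 6| + 2*|6| < 1 + 12 = 13.
So |x^2 - (6)^2| < delta * 13.
We need delta * 13 <= 1/60, i.e. delta <= 1/60/13 = 1/780.
Since 1/780 < 1, this is tighter than 1; take delta = 1/780.
So delta = 1/780 works.

1/780


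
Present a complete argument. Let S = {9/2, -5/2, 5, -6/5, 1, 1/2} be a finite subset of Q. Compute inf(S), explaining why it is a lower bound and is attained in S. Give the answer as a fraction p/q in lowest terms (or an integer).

S is finite, so inf(S) = min(S).
Sorted increasing:
-5/2, -6/5, 1/2, 1, 9/2, 5
The extremum is -5/2.
For every x in S, x >= -5/2. And -5/2 is in S, so it is attained.
Therefore inf(S) = -5/2.

-5/2


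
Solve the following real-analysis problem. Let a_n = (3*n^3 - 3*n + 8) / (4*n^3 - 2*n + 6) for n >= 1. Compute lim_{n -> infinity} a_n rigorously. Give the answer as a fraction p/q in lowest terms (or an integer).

Divide numerator and denominator by n^3, the highest power:
numerator / n^3 = 3 - 3/n^2 + 8/n^3
denominator / n^3 = 4 - 2/n^2 + 6/n^3
As n -> infinity, all terms of the form c/n^k (k >= 1) tend to 0.
So numerator / n^3 -> 3 and denominator / n^3 -> 4.
Therefore lim a_n = 3/4.

3/4


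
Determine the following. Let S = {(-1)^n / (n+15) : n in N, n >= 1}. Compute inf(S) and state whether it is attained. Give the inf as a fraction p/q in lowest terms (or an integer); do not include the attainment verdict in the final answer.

Analysis:
- Values: -1/16, 1/17, -1/18, 1/19, -1/20, ...
- Positive terms (even n): 1/(2+15), 1/(4+15), ... decreasing -> max = 1/17 (n=2).
- Negative terms (odd n): -1/(1+15), -1/(3+15), ... increasing -> min = -1/16 (n=1).
- So sup = 1/17 (attained at n=2); inf = -1/16 (attained at n=1).
Conclusion: inf(S) = -1/16, attained in S.

-1/16


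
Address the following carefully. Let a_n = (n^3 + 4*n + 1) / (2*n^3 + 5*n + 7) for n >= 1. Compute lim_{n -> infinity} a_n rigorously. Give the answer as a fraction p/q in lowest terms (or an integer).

Divide numerator and denominator by n^3, the highest power:
numerator / n^3 = 1 + 4/n^2 + n^(-3)
denominator / n^3 = 2 + 5/n^2 + 7/n^3
As n -> infinity, all terms of the form c/n^k (k >= 1) tend to 0.
So numerator / n^3 -> 1 and denominator / n^3 -> 2.
Therefore lim a_n = 1/2.

1/2


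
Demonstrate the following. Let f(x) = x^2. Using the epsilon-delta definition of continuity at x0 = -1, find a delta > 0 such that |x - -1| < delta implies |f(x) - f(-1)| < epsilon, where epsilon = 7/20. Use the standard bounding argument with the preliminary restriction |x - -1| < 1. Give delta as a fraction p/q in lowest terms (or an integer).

Factor: |x^2 - (-1)^2| = |x - -1| * |x + -1|.
Impose |x - -1| < 1 first. Then |x + -1| = |(x - -1) + 2*(-1)| <= |x - -1| + 2*|-1| < 1 + 2 = 3.
So |x^2 - (-1)^2| < delta * 3.
We need delta * 3 <= 7/20, i.e. delta <= 7/20/3 = 7/60.
Since 7/60 < 1, this is tighter than 1; take delta = 7/60.
So delta = 7/60 works.

7/60


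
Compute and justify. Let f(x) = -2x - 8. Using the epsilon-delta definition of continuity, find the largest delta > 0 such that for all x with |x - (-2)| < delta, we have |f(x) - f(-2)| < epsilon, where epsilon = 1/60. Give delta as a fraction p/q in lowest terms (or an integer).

We compute f(-2) = -2*(-2) - 8 = -4.
|f(x) - f(-2)| = |-2x - 8 - (-4)| = |-2(x - (-2))| = 2|x - (-2)|.
We need 2|x - (-2)| < 1/60, i.e. |x - (-2)| < 1/60 / 2 = 1/120.
So any delta <= 1/120 works. Conversely, if delta > 1/120, then x = -2 + 1/120 satisfies |x - (-2)| = 1/120 < delta but |f(x) - f(-2)| = 2 * 1/120 = 1/60, which is not < 1/60; so no larger delta works.
Hence the largest such delta is 1/120.

1/120


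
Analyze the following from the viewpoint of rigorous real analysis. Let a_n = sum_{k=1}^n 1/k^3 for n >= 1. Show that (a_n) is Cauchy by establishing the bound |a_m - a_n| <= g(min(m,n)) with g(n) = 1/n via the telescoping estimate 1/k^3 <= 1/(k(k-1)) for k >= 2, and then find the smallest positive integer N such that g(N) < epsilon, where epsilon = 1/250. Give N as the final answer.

For m > n >= 1: |a_m - a_n| = sum_{k=n+1}^m 1/k^3.
Use 1/k^3 <= 1/(k(k-1)) = 1/(k-1) - 1/k for k >= 2 (which holds since k^3 >= k^2 >= k(k-1) for k >= 2):
sum_{k=n+1}^m 1/k^3 <= sum_{k=n+1}^m (1/(k-1) - 1/k) = 1/n - 1/m <= 1/n.
By symmetry the same bound holds with n,m swapped, so |a_m - a_n| <= 1/min(m,n) = g(min(m,n)). Since g(n) -> 0, (a_n) is Cauchy.
Now solve g(N) < 1/250: 1/N < 1/250 <=> N > 1/(1/250) = 250.
The smallest integer strictly greater than 250 is N = 251.
Check: g(251) = 1/251 < 1/250; g(250) = 1/250 >= 1/250. So N = 251.

251


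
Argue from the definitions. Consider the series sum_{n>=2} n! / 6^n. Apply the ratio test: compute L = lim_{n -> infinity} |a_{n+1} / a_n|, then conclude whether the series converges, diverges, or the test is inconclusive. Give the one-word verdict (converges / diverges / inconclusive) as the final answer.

Let a_n denote the general term. Form the ratio a_{n+1}/a_n and simplify:
a_{n+1}/a_n = n/6 + 1/6
Take the limit as n -> infinity: L = infinity.
Since L = infinity > 1 (or L = infinity), the ratio test implies the series diverges.

diverges


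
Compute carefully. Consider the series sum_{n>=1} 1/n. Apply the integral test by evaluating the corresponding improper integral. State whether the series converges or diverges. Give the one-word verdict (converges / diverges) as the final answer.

Let f(x) = 1/x. Then f is positive, continuous, and decreasing on [1, infinity), so the integral test applies.
Compute the improper integral int_{1}^infinity f(x) dx:
  antiderivative F(x) = log(x).
  As x -> infinity, log(x) -> infinity.
  So int = infinity - log(1) = infinity. By the integral test, the series diverges.

diverges


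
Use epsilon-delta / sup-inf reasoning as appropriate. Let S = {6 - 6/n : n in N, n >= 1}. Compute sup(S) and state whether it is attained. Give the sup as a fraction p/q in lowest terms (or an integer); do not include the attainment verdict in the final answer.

Analysis:
- Values: 0, 3, 4, 9/2, ... strictly increasing.
- Minimum is 0 (n=1); inf = 0 (attained).
- 6 - 6/n -> 6 from below; sup = 6, not attained.
Conclusion: sup(S) = 6, not attained in S.

6


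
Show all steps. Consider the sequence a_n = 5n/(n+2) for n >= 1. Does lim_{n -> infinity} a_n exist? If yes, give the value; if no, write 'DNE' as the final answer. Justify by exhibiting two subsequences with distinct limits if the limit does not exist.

Examine the behaviour of a_n along subsequences.
Even-n subsequence a_{2k} = 5(2k)/(2k+2) -> 5. Odd-n subsequence a_{2k+1} = 5(2k+1)/(2k+3) -> 5. Both tend to 5, which suggests the limit is 5; verify directly.
|a_n - 5| = |5n - 5(n+2)| / (n+2) = 10/(n+2) < 10/n for every n >= 1.
Given epsilon > 0, choose a positive integer N > 10/epsilon. Then for all n >= N, |a_n - 5| < 10/n <= 10/N < epsilon.
So by the definition of the limit, lim a_n exists and equals 5.

5


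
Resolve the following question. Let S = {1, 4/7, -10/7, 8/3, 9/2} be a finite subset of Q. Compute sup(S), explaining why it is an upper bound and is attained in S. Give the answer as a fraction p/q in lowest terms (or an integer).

S is finite, so sup(S) = max(S).
Sorted decreasing:
9/2, 8/3, 1, 4/7, -10/7
The extremum is 9/2.
For every x in S, x <= 9/2. And 9/2 is in S, so it is attained.
Therefore sup(S) = 9/2.

9/2


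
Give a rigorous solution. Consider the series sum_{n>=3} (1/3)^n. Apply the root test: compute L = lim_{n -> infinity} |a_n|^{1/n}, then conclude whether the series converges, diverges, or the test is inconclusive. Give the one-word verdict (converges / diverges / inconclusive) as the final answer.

Let a_n denote the general term. Form |a_n|^(1/n) and simplify:
|a_n|^(1/n) = 1/3
Take the limit as n -> infinity: L = 1/3.
Since L = 1/3 < 1, the root test implies convergence.

converges


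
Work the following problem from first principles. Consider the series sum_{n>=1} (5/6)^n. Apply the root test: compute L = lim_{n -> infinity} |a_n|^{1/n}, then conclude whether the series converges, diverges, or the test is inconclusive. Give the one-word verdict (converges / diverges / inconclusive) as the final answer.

Let a_n denote the general term. Form |a_n|^(1/n) and simplify:
|a_n|^(1/n) = 5/6
Take the limit as n -> infinity: L = 5/6.
Since L = 5/6 < 1, the root test implies convergence.

converges


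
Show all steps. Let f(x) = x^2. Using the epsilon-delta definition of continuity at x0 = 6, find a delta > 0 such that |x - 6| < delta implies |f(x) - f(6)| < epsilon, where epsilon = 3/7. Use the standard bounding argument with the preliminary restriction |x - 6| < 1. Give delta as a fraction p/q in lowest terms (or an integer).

Factor: |x^2 - (6)^2| = |x - 6| * |x + 6|.
Impose |x - 6| < 1 first. Then |x + 6| = |(x - 6) + 2*(6)| <= |x - 6| + 2*|6| < 1 + 12 = 13.
So |x^2 - (6)^2| < delta * 13.
We need delta * 13 <= 3/7, i.e. delta <= 3/7/13 = 3/91.
Since 3/91 < 1, this is tighter than 1; take delta = 3/91.
So delta = 3/91 works.

3/91


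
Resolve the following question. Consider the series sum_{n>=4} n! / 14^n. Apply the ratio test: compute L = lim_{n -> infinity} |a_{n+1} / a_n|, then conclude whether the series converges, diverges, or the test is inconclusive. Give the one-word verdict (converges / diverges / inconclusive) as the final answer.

Let a_n denote the general term. Form the ratio a_{n+1}/a_n and simplify:
a_{n+1}/a_n = n/14 + 1/14
Take the limit as n -> infinity: L = infinity.
Since L = infinity > 1 (or L = infinity), the ratio test implies the series diverges.

diverges


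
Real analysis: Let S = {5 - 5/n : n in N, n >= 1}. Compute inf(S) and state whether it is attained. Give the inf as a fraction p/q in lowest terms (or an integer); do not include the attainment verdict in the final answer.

Analysis:
- Values: 0, 5/2, 10/3, 15/4, ... strictly increasing.
- Minimum is 0 (n=1); inf = 0 (attained).
- 5 - 5/n -> 5 from below; sup = 5, not attained.
Conclusion: inf(S) = 0, attained in S.

0


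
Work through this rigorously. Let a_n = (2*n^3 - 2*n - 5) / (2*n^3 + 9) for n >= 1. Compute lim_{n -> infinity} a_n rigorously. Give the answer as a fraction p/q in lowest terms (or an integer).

Divide numerator and denominator by n^3, the highest power:
numerator / n^3 = 2 - 2/n^2 - 5/n^3
denominator / n^3 = 2 + 9/n^3
As n -> infinity, all terms of the form c/n^k (k >= 1) tend to 0.
So numerator / n^3 -> 2 and denominator / n^3 -> 2.
Therefore lim a_n = 1.

1


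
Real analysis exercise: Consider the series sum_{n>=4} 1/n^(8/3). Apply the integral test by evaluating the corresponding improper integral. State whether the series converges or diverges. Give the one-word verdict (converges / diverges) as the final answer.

Let f(x) = x^(-8/3). Then f is positive, continuous, and decreasing on [4, infinity), so the integral test applies.
Compute the improper integral int_{4}^infinity f(x) dx:
  antiderivative F(x) = -3/(5*x^(5/3)).
  As x -> infinity, F(x) -> 0 (since p = 8/3 > 1).
  So int = F(infinity) - F(4) = 0 - (-3*2^(2/3)/80) = 3*2^(2/3)/80.
  Finite, so by the integral test, the series converges.

converges


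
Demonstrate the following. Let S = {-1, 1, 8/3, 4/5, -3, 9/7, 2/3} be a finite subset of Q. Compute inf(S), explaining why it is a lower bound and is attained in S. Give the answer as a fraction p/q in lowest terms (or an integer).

S is finite, so inf(S) = min(S).
Sorted increasing:
-3, -1, 2/3, 4/5, 1, 9/7, 8/3
The extremum is -3.
For every x in S, x >= -3. And -3 is in S, so it is attained.
Therefore inf(S) = -3.

-3


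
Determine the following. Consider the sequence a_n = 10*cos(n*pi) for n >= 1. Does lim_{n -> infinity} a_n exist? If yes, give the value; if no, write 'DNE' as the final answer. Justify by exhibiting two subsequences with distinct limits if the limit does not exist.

Examine the behaviour of a_n along subsequences.
cos(n*pi) = (-1)^n, so a_n = 10*(-1)^n. a_{2k} = 10 -> 10. a_{2k+1} = -10 -> -10.
Since these two subsequential limits are 10 and -10, distinct, the full sequence cannot converge (a convergent sequence has all subsequences tending to the same limit). So lim a_n does not exist.

DNE


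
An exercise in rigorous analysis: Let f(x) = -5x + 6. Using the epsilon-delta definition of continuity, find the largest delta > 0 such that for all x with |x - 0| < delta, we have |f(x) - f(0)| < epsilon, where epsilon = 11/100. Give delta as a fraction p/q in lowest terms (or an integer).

We compute f(0) = -5*(0) + 6 = 6.
|f(x) - f(0)| = |-5x + 6 - (6)| = |-5(x - 0)| = 5|x - 0|.
We need 5|x - 0| < 11/100, i.e. |x - 0| < 11/100 / 5 = 11/500.
So any delta <= 11/500 works. Conversely, if delta > 11/500, then x = 0 + 11/500 satisfies |x - 0| = 11/500 < delta but |f(x) - f(0)| = 5 * 11/500 = 11/100, which is not < 11/100; so no larger delta works.
Hence the largest such delta is 11/500.

11/500


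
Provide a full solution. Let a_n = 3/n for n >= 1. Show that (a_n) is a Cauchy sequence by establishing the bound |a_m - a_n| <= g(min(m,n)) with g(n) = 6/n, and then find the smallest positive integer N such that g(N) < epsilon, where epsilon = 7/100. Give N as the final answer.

For any m, n >= 1, by the triangle inequality:
|a_m - a_n| = |3/m - 3/n| <= 3*1/m + 3*1/n <= 6/min(m,n).
So g(n) = 6/n bounds the Cauchy difference. Since g(n) -> 0, (a_n) is Cauchy.
Now solve g(N) < 7/100: 6/N < 7/100 <=> N > 6 / (7/100) = 600/7.
The smallest integer strictly greater than 600/7 is N = 86.
Check: g(86) = 6/86 = 3/43 < 7/100; g(85) = 6/85 >= 7/100. So N = 86.

86


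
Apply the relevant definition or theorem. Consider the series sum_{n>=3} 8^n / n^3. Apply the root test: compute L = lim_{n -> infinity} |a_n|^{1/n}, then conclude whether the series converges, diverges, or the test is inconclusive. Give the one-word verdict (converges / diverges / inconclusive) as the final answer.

Let a_n denote the general term. Form |a_n|^(1/n) and simplify:
|a_n|^(1/n) = 8/n^(3/n)
Take the limit as n -> infinity: L = 8.
Since L = 8 > 1, the root test implies divergence.

diverges


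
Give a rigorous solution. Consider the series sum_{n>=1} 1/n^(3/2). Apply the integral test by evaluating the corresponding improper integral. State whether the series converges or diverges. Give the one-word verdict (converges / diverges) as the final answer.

Let f(x) = x^(-3/2). Then f is positive, continuous, and decreasing on [1, infinity), so the integral test applies.
Compute the improper integral int_{1}^infinity f(x) dx:
  antiderivative F(x) = -2/sqrt(x).
  As x -> infinity, F(x) -> 0 (since p = 3/2 > 1).
  So int = F(infinity) - F(1) = 0 - (-2) = 2.
  Finite, so by the integral test, the series converges.

converges


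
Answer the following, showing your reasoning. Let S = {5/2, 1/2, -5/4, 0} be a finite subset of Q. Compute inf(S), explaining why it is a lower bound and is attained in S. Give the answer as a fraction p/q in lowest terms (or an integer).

S is finite, so inf(S) = min(S).
Sorted increasing:
-5/4, 0, 1/2, 5/2
The extremum is -5/4.
For every x in S, x >= -5/4. And -5/4 is in S, so it is attained.
Therefore inf(S) = -5/4.

-5/4


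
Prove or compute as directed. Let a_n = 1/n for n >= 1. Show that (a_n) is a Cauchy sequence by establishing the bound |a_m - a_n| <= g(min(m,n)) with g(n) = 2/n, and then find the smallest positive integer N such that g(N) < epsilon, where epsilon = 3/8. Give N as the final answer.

For any m, n >= 1, by the triangle inequality:
|a_m - a_n| = |1/m - 1/n| <= 1/m + 1/n <= 2/min(m,n).
So g(n) = 2/n bounds the Cauchy difference. Since g(n) -> 0, (a_n) is Cauchy.
Now solve g(N) < 3/8: 2/N < 3/8 <=> N > 2 / (3/8) = 16/3.
The smallest integer strictly greater than 16/3 is N = 6.
Check: g(6) = 2/6 = 1/3 < 3/8; g(5) = 2/5 >= 3/8. So N = 6.

6


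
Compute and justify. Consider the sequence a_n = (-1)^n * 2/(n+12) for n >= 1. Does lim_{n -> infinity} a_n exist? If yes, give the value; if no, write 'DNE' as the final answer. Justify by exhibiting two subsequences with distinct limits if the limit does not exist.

Examine the behaviour of a_n along subsequences.
Even-n subsequence a_{2k} = 2/(2k+12) -> 0. Odd-n subsequence a_{2k+1} = -2/(2k+13) -> 0. Both tend to 0, which suggests the limit is 0; verify directly.
|a_n - 0| = 2/(n+12) < 2/n for every n >= 1.
Given epsilon > 0, choose a positive integer N > 2/epsilon. Then for all n >= N, |a_n| < 2/n <= 2/N < epsilon.
So by the definition of the limit, lim a_n exists and equals 0.

0


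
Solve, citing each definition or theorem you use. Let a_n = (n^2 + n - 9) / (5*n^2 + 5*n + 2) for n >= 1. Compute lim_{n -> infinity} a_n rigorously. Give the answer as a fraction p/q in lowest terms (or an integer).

Divide numerator and denominator by n^2, the highest power:
numerator / n^2 = 1 + 1/n - 9/n^2
denominator / n^2 = 5 + 5/n + 2/n^2
As n -> infinity, all terms of the form c/n^k (k >= 1) tend to 0.
So numerator / n^2 -> 1 and denominator / n^2 -> 5.
Therefore lim a_n = 1/5.

1/5


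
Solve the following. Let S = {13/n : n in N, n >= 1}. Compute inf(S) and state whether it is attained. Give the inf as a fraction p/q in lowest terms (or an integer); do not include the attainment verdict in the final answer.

Analysis:
- Values: 13, 13/2, 13/3, 13/4, ... strictly decreasing.
- The maximum is 13 (n=1); sup = 13 (attained).
- The set is bounded below by 0; 13/n -> 0 so 0 is the greatest lower bound.
- 0 is not in the set, so inf = 0 is not attained.
Conclusion: inf(S) = 0, not attained in S.

0


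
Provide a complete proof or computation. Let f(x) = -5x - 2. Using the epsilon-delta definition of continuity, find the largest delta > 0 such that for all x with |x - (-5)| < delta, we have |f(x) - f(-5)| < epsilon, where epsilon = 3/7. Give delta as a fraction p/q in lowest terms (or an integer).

We compute f(-5) = -5*(-5) - 2 = 23.
|f(x) - f(-5)| = |-5x - 2 - (23)| = |-5(x - (-5))| = 5|x - (-5)|.
We need 5|x - (-5)| < 3/7, i.e. |x - (-5)| < 3/7 / 5 = 3/35.
So any delta <= 3/35 works. Conversely, if delta > 3/35, then x = -5 + 3/35 satisfies |x - (-5)| = 3/35 < delta but |f(x) - f(-5)| = 5 * 3/35 = 3/7, which is not < 3/7; so no larger delta works.
Hence the largest such delta is 3/35.

3/35


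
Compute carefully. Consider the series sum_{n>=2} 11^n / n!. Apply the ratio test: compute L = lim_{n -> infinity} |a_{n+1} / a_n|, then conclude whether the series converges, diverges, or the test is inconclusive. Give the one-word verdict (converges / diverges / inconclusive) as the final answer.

Let a_n denote the general term. Form the ratio a_{n+1}/a_n and simplify:
a_{n+1}/a_n = 11/(n + 1)
Take the limit as n -> infinity: L = 0.
Since L = 0 < 1, the ratio test implies the series converges.

converges


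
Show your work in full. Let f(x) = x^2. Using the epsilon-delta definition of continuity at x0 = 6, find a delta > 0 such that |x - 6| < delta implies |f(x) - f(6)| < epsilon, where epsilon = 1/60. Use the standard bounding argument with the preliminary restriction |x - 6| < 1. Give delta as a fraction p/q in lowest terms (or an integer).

Factor: |x^2 - (6)^2| = |x - 6| * |x + 6|.
Impose |x - 6| < 1 first. Then |x + 6| = |(x - 6) + 2*(6)| <= |x - 6| + 2*|6| < 1 + 12 = 13.
So |x^2 - (6)^2| < delta * 13.
We need delta * 13 <= 1/60, i.e. delta <= 1/60/13 = 1/780.
Since 1/780 < 1, this is tighter than 1; take delta = 1/780.
So delta = 1/780 works.

1/780


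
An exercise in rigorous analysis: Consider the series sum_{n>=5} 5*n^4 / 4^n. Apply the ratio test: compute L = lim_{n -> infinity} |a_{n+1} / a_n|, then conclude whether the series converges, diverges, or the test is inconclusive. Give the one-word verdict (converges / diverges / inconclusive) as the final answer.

Let a_n denote the general term. Form the ratio a_{n+1}/a_n and simplify:
a_{n+1}/a_n = (n + 1)^4/(4*n^4)
Take the limit as n -> infinity: L = 1/4.
Since L = 1/4 < 1, the ratio test implies the series converges.

converges


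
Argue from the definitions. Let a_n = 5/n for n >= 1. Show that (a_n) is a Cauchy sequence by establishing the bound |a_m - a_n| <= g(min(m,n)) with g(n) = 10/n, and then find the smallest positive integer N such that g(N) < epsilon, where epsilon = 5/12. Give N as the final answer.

For any m, n >= 1, by the triangle inequality:
|a_m - a_n| = |5/m - 5/n| <= 5*1/m + 5*1/n <= 10/min(m,n).
So g(n) = 10/n bounds the Cauchy difference. Since g(n) -> 0, (a_n) is Cauchy.
Now solve g(N) < 5/12: 10/N < 5/12 <=> N > 10 / (5/12) = 24.
The smallest integer strictly greater than 24 is N = 25.
Check: g(25) = 10/25 = 2/5 < 5/12; g(24) = 5/12 >= 5/12. So N = 25.

25


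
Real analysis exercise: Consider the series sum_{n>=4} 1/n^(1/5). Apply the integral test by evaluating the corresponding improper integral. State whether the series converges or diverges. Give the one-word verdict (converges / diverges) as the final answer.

Let f(x) = x^(-1/5). Then f is positive, continuous, and decreasing on [4, infinity), so the integral test applies.
Compute the improper integral int_{4}^infinity f(x) dx:
  antiderivative F(x) = 5*x^(4/5)/4.
  As x -> infinity, F(x) -> infinity (since p = 1/5 < 1).
  So the integral diverges. By the integral test, the series diverges.

diverges


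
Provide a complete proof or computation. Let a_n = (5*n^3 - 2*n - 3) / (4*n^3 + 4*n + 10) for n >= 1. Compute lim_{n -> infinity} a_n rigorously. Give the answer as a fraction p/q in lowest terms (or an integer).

Divide numerator and denominator by n^3, the highest power:
numerator / n^3 = 5 - 2/n^2 - 3/n^3
denominator / n^3 = 4 + 4/n^2 + 10/n^3
As n -> infinity, all terms of the form c/n^k (k >= 1) tend to 0.
So numerator / n^3 -> 5 and denominator / n^3 -> 4.
Therefore lim a_n = 5/4.

5/4


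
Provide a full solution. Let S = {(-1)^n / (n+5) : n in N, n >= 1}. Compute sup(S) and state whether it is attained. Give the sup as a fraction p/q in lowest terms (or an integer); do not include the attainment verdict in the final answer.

Analysis:
- Values: -1/6, 1/7, -1/8, 1/9, -1/10, ...
- Positive terms (even n): 1/(2+5), 1/(4+5), ... decreasing -> max = 1/7 (n=2).
- Negative terms (odd n): -1/(1+5), -1/(3+5), ... increasing -> min = -1/6 (n=1).
- So sup = 1/7 (attained at n=2); inf = -1/6 (attained at n=1).
Conclusion: sup(S) = 1/7, attained in S.

1/7


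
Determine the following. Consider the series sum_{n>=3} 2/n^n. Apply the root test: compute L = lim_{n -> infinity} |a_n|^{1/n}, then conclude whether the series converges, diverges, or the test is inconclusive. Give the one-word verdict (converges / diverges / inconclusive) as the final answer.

Let a_n denote the general term. Form |a_n|^(1/n) and simplify:
|a_n|^(1/n) = 2^(1/n)/n
Take the limit as n -> infinity: L = 0.
Since L = 0 < 1, the root test implies convergence.

converges


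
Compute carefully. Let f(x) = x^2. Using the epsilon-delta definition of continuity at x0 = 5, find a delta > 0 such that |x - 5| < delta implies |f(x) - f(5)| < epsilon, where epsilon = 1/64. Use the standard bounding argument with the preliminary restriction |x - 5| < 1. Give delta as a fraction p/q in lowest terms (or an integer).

Factor: |x^2 - (5)^2| = |x - 5| * |x + 5|.
Impose |x - 5| < 1 first. Then |x + 5| = |(x - 5) + 2*(5)| <= |x - 5| + 2*|5| < 1 + 10 = 11.
So |x^2 - (5)^2| < delta * 11.
We need delta * 11 <= 1/64, i.e. delta <= 1/64/11 = 1/704.
Since 1/704 < 1, this is tighter than 1; take delta = 1/704.
So delta = 1/704 works.

1/704


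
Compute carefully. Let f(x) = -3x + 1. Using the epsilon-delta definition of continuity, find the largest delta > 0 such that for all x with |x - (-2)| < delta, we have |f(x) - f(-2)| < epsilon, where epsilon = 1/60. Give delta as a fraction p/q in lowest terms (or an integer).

We compute f(-2) = -3*(-2) + 1 = 7.
|f(x) - f(-2)| = |-3x + 1 - (7)| = |-3(x - (-2))| = 3|x - (-2)|.
We need 3|x - (-2)| < 1/60, i.e. |x - (-2)| < 1/60 / 3 = 1/180.
So any delta <= 1/180 works. Conversely, if delta > 1/180, then x = -2 + 1/180 satisfies |x - (-2)| = 1/180 < delta but |f(x) - f(-2)| = 3 * 1/180 = 1/60, which is not < 1/60; so no larger delta works.
Hence the largest such delta is 1/180.

1/180


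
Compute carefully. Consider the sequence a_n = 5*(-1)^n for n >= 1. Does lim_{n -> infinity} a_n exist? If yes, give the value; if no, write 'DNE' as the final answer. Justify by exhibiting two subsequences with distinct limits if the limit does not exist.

Examine the behaviour of a_n along subsequences.
Even-n subsequence a_{2k} = 5 -> 5. Odd-n subsequence a_{2k+1} = -5 -> -5.
Since these two subsequential limits are 5 and -5, distinct, the full sequence cannot converge (a convergent sequence has all subsequences tending to the same limit). So lim a_n does not exist.

DNE


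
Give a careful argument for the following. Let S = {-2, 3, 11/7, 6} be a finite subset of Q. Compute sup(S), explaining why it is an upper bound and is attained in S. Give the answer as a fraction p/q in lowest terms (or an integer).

S is finite, so sup(S) = max(S).
Sorted decreasing:
6, 3, 11/7, -2
The extremum is 6.
For every x in S, x <= 6. And 6 is in S, so it is attained.
Therefore sup(S) = 6.

6


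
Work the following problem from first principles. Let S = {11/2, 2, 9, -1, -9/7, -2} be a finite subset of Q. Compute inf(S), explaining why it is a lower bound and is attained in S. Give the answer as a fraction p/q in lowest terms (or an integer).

S is finite, so inf(S) = min(S).
Sorted increasing:
-2, -9/7, -1, 2, 11/2, 9
The extremum is -2.
For every x in S, x >= -2. And -2 is in S, so it is attained.
Therefore inf(S) = -2.

-2


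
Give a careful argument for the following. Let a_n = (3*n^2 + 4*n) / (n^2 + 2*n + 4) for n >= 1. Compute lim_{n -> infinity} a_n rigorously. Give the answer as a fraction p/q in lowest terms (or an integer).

Divide numerator and denominator by n^2, the highest power:
numerator / n^2 = 3 + 4/n
denominator / n^2 = 1 + 2/n + 4/n^2
As n -> infinity, all terms of the form c/n^k (k >= 1) tend to 0.
So numerator / n^2 -> 3 and denominator / n^2 -> 1.
Therefore lim a_n = 3.

3


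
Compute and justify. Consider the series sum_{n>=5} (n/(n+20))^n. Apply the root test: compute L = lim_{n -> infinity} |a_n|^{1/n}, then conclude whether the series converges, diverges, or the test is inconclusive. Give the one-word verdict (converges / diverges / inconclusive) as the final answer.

Let a_n denote the general term. Form |a_n|^(1/n) and simplify:
|a_n|^(1/n) = n/(n + 20)
Take the limit as n -> infinity: L = 1.
Since L = 1, the root test is inconclusive. (In fact a_n = (n/(n+20))^n -> e^(-20) != 0, so the nth-term test shows divergence; but the root test itself gives no conclusion.)

inconclusive


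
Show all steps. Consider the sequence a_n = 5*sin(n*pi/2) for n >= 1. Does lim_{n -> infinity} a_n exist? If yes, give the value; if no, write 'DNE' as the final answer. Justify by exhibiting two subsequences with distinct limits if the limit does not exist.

Examine the behaviour of a_n along subsequences.
a_{4k+1} = 5*sin(pi/2 + 2k*pi) = 5 -> 5. a_{4k+3} = 5*sin(3pi/2 + 2k*pi) = -5 -> -5.
Since these two subsequential limits are 5 and -5, distinct, the full sequence cannot converge (a convergent sequence has all subsequences tending to the same limit). So lim a_n does not exist.

DNE


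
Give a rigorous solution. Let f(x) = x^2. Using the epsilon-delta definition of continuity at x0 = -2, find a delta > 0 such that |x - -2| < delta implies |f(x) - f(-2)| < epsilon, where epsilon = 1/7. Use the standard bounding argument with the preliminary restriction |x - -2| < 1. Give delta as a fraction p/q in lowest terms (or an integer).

Factor: |x^2 - (-2)^2| = |x - -2| * |x + -2|.
Impose |x - -2| < 1 first. Then |x + -2| = |(x - -2) + 2*(-2)| <= |x - -2| + 2*|-2| < 1 + 4 = 5.
So |x^2 - (-2)^2| < delta * 5.
We need delta * 5 <= 1/7, i.e. delta <= 1/7/5 = 1/35.
Since 1/35 < 1, this is tighter than 1; take delta = 1/35.
So delta = 1/35 works.

1/35


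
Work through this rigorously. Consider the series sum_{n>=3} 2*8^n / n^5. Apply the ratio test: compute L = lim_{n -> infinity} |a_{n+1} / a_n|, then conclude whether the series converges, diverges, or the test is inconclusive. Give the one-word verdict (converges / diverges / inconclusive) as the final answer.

Let a_n denote the general term. Form the ratio a_{n+1}/a_n and simplify:
a_{n+1}/a_n = 8*n^5/(n + 1)^5
Take the limit as n -> infinity: L = 8.
Since L = 8 > 1 (or L = infinity), the ratio test implies the series diverges.

diverges


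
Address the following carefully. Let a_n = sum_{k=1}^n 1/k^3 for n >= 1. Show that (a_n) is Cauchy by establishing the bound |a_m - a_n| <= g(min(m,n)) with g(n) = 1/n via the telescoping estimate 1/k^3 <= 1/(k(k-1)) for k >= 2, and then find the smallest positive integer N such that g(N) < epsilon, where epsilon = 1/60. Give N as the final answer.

For m > n >= 1: |a_m - a_n| = sum_{k=n+1}^m 1/k^3.
Use 1/k^3 <= 1/(k(k-1)) = 1/(k-1) - 1/k for k >= 2 (which holds since k^3 >= k^2 >= k(k-1) for k >= 2):
sum_{k=n+1}^m 1/k^3 <= sum_{k=n+1}^m (1/(k-1) - 1/k) = 1/n - 1/m <= 1/n.
By symmetry the same bound holds with n,m swapped, so |a_m - a_n| <= 1/min(m,n) = g(min(m,n)). Since g(n) -> 0, (a_n) is Cauchy.
Now solve g(N) < 1/60: 1/N < 1/60 <=> N > 1/(1/60) = 60.
The smallest integer strictly greater than 60 is N = 61.
Check: g(61) = 1/61 < 1/60; g(60) = 1/60 >= 1/60. So N = 61.

61


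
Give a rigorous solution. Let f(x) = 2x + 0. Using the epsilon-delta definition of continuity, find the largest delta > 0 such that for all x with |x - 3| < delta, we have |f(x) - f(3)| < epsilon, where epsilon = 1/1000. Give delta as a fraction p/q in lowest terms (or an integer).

We compute f(3) = 2*(3) + 0 = 6.
|f(x) - f(3)| = |2x + 0 - (6)| = |2(x - 3)| = 2|x - 3|.
We need 2|x - 3| < 1/1000, i.e. |x - 3| < 1/1000 / 2 = 1/2000.
So any delta <= 1/2000 works. Conversely, if delta > 1/2000, then x = 3 + 1/2000 satisfies |x - 3| = 1/2000 < delta but |f(x) - f(3)| = 2 * 1/2000 = 1/1000, which is not < 1/1000; so no larger delta works.
Hence the largest such delta is 1/2000.

1/2000


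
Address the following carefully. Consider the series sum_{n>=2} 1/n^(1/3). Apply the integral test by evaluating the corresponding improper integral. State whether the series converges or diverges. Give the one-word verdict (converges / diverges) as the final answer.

Let f(x) = x^(-1/3). Then f is positive, continuous, and decreasing on [2, infinity), so the integral test applies.
Compute the improper integral int_{2}^infinity f(x) dx:
  antiderivative F(x) = 3*x^(2/3)/2.
  As x -> infinity, F(x) -> infinity (since p = 1/3 < 1).
  So the integral diverges. By the integral test, the series diverges.

diverges


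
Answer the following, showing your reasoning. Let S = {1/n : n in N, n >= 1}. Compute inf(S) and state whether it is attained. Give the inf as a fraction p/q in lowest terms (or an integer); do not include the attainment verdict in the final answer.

Analysis:
- Values: 1, 1/2, 1/3, 1/4, ... strictly decreasing.
- The maximum is 1 (n=1); sup = 1 (attained).
- The set is bounded below by 0; 1/n -> 0 so 0 is the greatest lower bound.
- 0 is not in the set, so inf = 0 is not attained.
Conclusion: inf(S) = 0, not attained in S.

0


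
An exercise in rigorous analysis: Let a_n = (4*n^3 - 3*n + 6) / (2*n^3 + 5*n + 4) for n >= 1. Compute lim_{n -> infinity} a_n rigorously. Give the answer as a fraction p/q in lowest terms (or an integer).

Divide numerator and denominator by n^3, the highest power:
numerator / n^3 = 4 - 3/n^2 + 6/n^3
denominator / n^3 = 2 + 5/n^2 + 4/n^3
As n -> infinity, all terms of the form c/n^k (k >= 1) tend to 0.
So numerator / n^3 -> 4 and denominator / n^3 -> 2.
Therefore lim a_n = 2.

2


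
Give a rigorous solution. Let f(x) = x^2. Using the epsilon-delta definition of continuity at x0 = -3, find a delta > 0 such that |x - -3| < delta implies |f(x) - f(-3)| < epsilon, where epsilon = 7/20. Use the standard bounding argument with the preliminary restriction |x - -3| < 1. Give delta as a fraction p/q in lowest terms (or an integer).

Factor: |x^2 - (-3)^2| = |x - -3| * |x + -3|.
Impose |x - -3| < 1 first. Then |x + -3| = |(x - -3) + 2*(-3)| <= |x - -3| + 2*|-3| < 1 + 6 = 7.
So |x^2 - (-3)^2| < delta * 7.
We need delta * 7 <= 7/20, i.e. delta <= 7/20/7 = 1/20.
Since 1/20 < 1, this is tighter than 1; take delta = 1/20.
So delta = 1/20 works.

1/20


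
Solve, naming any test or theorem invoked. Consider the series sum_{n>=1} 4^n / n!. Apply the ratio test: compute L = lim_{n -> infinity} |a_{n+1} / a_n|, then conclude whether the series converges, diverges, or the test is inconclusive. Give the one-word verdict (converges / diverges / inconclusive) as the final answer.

Let a_n denote the general term. Form the ratio a_{n+1}/a_n and simplify:
a_{n+1}/a_n = 4/(n + 1)
Take the limit as n -> infinity: L = 0.
Since L = 0 < 1, the ratio test implies the series converges.

converges
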